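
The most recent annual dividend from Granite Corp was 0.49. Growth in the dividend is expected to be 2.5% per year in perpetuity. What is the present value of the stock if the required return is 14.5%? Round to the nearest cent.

4.19

D₁ = D₀ × (1 + g) = 0.49 × 1.025 = 0.5023
Growing perpetuity: P = D₁ / (r − g) = 0.5023 / (0.145 − 0.025) = 4.19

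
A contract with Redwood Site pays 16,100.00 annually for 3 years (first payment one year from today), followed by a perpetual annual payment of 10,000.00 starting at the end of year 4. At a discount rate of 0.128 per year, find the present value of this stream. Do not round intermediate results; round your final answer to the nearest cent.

92577.08

PV of 3-year annuity: 16,100.00 × [1 − (1+0.128)^−3] / 0.128 = 38144.02700
Perpetuity value at year 3: 10,000.00 / 0.128 = 78125.00000
PV of perpetuity: 78125.00000 / (1+0.128)^3 = 54433.05777
Total PV = 38144.02700 + 54433.05777 = 92577.08476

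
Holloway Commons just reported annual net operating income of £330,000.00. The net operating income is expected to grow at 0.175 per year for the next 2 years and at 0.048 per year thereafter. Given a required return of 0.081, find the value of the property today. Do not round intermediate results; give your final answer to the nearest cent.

£13130434.78

D_1 = 387750.00000
D_2 = 455606.25000
Terminal value at year 2: TV = D_2×(1+g_2)/(r−g_2) = 477475.35000/0.033 = 14468950.00000
P_0 = D_1/(1+r)^1 + D_2/(1+r)^2 + TV/(1+r)^2
    = 358695.65217 + 389886.57845 + 12381852.55198 = 13130434.78261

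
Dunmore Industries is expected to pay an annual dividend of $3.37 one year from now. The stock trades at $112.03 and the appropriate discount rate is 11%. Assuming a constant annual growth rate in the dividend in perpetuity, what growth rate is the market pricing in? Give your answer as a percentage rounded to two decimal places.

P = D₁/(r−g) ⇒ g = r − D₁/P = 0.11 − $3.37/$112.03 = 0.079919

7.99%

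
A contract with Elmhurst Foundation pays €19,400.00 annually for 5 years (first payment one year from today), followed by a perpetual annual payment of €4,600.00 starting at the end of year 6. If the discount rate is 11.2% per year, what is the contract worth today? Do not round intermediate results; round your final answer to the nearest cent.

PV of 5-year annuity: €19,400.00 × [1 − (1+0.112)^−5] / 0.112 = 71341.12729
Perpetuity value at year 5: €4,600.00 / 0.112 = 41071.42857
PV of perpetuity: 41071.42857 / (1+0.112)^5 = 24155.49117
Total PV = 71341.12729 + 24155.49117 = 95496.61846

€95496.62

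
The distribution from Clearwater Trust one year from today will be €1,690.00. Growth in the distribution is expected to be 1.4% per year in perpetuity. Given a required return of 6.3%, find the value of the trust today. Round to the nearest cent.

Growing perpetuity: P = D₁ / (r − g) = €1,690.0000 / (0.063 − 0.014) = €34,489.80

€34489.80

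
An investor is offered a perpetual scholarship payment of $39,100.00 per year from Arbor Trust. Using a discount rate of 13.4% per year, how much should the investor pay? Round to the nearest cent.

Level perpetuity: PV = C / r = $39,100.00 / 0.134 = $291,791.04

$291791.04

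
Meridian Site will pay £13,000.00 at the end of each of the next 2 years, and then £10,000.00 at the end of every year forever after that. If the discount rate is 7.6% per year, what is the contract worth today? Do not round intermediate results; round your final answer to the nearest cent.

£136958.23

PV of 2-year annuity: £13,000.00 × [1 − (1+0.076)^−2] / 0.076 = 23310.20854
Perpetuity value at year 2: £10,000.00 / 0.076 = 131578.94737
PV of perpetuity: 131578.94737 / (1+0.076)^2 = 113648.01772
Total PV = 23310.20854 + 113648.01772 = 136958.22626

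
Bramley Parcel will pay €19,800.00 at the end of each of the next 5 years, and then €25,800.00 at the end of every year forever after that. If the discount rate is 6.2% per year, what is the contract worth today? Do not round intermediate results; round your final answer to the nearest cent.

€390991.77

PV of 5-year annuity: €19,800.00 × [1 − (1+0.062)^−5] / 0.062 = 82952.96358
Perpetuity value at year 5: €25,800.00 / 0.062 = 416129.03226
PV of perpetuity: 416129.03226 / (1+0.062)^5 = 308038.80699
Total PV = 82952.96358 + 308038.80699 = 390991.77057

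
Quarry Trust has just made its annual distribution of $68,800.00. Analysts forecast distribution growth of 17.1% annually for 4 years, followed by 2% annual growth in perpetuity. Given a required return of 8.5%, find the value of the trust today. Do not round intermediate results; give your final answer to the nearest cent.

$1799047.86

D_1 = 80564.80000
D_2 = 94341.38080
D_3 = 110473.75692
D_4 = 129364.76935
Terminal value at year 4: TV = D_4×(1+g_2)/(r−g_2) = 131952.06474/0.065 = 2030031.76518
P_0 = D_1/(1+r)^1 + D_2/(1+r)^2 + D_3/(1+r)^3 + D_4/(1+r)^4 + TV/(1+r)^4
    = 74253.27189 + 80138.78468 + 86490.79895 + 93346.29085 + 1464818.71800 = 1799047.86438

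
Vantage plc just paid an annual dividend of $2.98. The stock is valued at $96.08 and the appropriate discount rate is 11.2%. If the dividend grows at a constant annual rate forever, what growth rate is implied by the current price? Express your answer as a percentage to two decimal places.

P = D₀(1+g)/(r−g) ⇒ P(r−g) = D₀(1+g) ⇒ g(P+D₀) = P·r − D₀
g = (P·r − D₀)/(P + D₀) = ($96.08×0.112 − $2.98) / ($96.08 + $2.98) = 0.078548

7.85%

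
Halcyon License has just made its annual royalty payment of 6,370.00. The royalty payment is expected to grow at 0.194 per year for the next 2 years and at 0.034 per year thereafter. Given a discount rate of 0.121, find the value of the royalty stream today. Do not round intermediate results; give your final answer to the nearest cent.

D_1 = 7605.78000
D_2 = 9081.30132
Terminal value at year 2: TV = D_2×(1+g_2)/(r−g_2) = 9390.06556/0.087 = 107931.78810
P_0 = D_1/(1+r)^1 + D_2/(1+r)^2 + TV/(1+r)^2
    = 6784.81713 + 7226.64732 + 85889.11877 = 99900.58322

99900.58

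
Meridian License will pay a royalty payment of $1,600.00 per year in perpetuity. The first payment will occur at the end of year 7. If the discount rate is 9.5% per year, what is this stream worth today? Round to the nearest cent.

Value at end of year 6: C / r = $1,600.00 / 0.095 = $16,842.1053
Discount to today: PV = $16,842.1053 / (1 + 0.095)^6 = $16,842.1053 / 1.723791 = $9,770.38

$9770.38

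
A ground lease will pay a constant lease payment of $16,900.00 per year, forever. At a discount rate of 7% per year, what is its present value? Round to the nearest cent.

Level perpetuity: PV = C / r = $16,900.00 / 0.07 = $241,428.57

$241428.57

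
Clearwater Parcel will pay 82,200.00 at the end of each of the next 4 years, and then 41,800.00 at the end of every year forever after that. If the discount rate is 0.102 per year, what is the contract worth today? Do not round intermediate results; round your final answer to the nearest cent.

PV of 4-year annuity: 82,200.00 × [1 − (1+0.102)^−4] / 0.102 = 259438.84871
Perpetuity value at year 4: 41,800.00 / 0.102 = 409803.92157
PV of perpetuity: 409803.92157 / (1+0.102)^4 = 277875.16395
Total PV = 259438.84871 + 277875.16395 = 537314.01266

537314.01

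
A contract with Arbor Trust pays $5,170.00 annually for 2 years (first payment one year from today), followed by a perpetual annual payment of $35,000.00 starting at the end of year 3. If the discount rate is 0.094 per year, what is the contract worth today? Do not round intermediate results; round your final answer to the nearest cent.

$320149.47

PV of 2-year annuity: $5,170.00 × [1 − (1+0.094)^−2] / 0.094 = 9045.49997
Perpetuity value at year 2: $35,000.00 / 0.094 = 372340.42553
PV of perpetuity: 372340.42553 / (1+0.094)^2 = 311103.96540
Total PV = 9045.49997 + 311103.96540 = 320149.46537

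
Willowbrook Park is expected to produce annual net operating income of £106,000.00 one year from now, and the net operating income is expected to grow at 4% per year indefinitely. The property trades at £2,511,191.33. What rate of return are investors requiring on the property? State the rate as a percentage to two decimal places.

8.22%

P = D₁/(r − g) ⇒ r = D₁/P + g = £106,000.0000/£2,511,191.33 + 0.04 = 0.042211 + 0.04 = 0.082211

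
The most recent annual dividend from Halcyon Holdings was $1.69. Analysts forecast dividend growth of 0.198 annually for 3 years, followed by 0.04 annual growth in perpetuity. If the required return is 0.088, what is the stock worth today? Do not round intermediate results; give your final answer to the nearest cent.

D_1 = 2.02462
D_2 = 2.42549
D_3 = 2.90574
Terminal value at year 3: TV = D_3×(1+g_2)/(r−g_2) = 3.02197/0.048 = 62.95776
P_0 = D_1/(1+r)^1 + D_2/(1+r)^2 + D_3/(1+r)^3 + TV/(1+r)^3
    = 1.86086 + 2.04900 + 2.25616 + 48.88353 = 55.04956

$55.05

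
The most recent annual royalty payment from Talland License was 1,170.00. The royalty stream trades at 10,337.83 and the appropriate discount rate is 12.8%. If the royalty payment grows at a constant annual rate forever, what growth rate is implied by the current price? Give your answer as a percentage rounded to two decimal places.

P = D₀(1+g)/(r−g) ⇒ P(r−g) = D₀(1+g) ⇒ g(P+D₀) = P·r − D₀
g = (P·r − D₀)/(P + D₀) = (10,337.83×0.128 − 1,170.00) / (10,337.83 + 1,170.00) = 0.013316

1.33%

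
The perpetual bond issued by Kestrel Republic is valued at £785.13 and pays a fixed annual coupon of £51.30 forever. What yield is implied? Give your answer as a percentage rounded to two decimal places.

P = C/r ⇒ r = C/P = £51.30/£785.13 = 0.065339

6.53%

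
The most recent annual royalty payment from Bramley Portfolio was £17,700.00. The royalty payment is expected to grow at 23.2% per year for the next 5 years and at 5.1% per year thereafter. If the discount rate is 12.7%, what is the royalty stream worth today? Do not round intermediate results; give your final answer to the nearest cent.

£498648.65

D_1 = 21806.40000
D_2 = 26865.48480
D_3 = 33098.27727
D_4 = 40777.07760
D_5 = 50237.35960
Terminal value at year 5: TV = D_5×(1+g_2)/(r−g_2) = 52799.46494/0.076 = 694729.80190
P_0 = D_1/(1+r)^1 + D_2/(1+r)^2 + D_3/(1+r)^3 + D_4/(1+r)^4 + D_5/(1+r)^5 + TV/(1+r)^5
    = 19349.06832 + 21151.77655 + 23122.43896 + 25276.70346 + 27631.67584 + 382116.99083 = 498648.65397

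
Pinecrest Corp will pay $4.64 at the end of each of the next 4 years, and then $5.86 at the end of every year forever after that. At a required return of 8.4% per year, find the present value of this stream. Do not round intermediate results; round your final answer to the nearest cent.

$65.76

PV of 4-year annuity: $4.64 × [1 − (1+0.084)^−4] / 0.084 = 15.23242
Perpetuity value at year 4: $5.86 / 0.084 = 69.76190
PV of perpetuity: 69.76190 / (1+0.084)^4 = 50.52440
Total PV = 15.23242 + 50.52440 = 65.75683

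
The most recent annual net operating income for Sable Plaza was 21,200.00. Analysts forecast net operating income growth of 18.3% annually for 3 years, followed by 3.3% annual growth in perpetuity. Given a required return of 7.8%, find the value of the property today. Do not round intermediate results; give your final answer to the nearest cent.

D_1 = 25079.60000
D_2 = 29669.16680
D_3 = 35098.62432
Terminal value at year 3: TV = D_3×(1+g_2)/(r−g_2) = 36256.87893/0.045 = 805708.42060
P_0 = D_1/(1+r)^1 + D_2/(1+r)^2 + D_3/(1+r)^3 + TV/(1+r)^3
    = 23264.93506 + 25531.00017 + 28017.78590 + 643163.84076 = 719977.56189

719977.56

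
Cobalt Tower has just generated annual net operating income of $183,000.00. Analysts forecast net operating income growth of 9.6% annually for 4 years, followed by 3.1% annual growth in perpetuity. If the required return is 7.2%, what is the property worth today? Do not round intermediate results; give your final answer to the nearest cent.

D_1 = 200568.00000
D_2 = 219822.52800
D_3 = 240925.49069
D_4 = 264054.33779
Terminal value at year 4: TV = D_4×(1+g_2)/(r−g_2) = 272240.02227/0.041 = 6640000.54306
P_0 = D_1/(1+r)^1 + D_2/(1+r)^2 + D_3/(1+r)^3 + D_4/(1+r)^4 + TV/(1+r)^4
    = 187097.01493 + 191285.75407 + 195568.27095 + 199946.66507 + 5027927.11440 = 5801824.81941

$5801824.82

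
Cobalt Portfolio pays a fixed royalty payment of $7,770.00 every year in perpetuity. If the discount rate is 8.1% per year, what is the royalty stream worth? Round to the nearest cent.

$95925.93

Level perpetuity: PV = C / r = $7,770.00 / 0.081 = $95,925.93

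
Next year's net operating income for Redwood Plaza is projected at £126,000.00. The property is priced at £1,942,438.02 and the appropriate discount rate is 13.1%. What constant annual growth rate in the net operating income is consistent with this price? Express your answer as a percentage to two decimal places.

6.61%

P = D₁/(r−g) ⇒ g = r − D₁/P = 0.131 − £126,000.00/£1,942,438.02 = 0.066133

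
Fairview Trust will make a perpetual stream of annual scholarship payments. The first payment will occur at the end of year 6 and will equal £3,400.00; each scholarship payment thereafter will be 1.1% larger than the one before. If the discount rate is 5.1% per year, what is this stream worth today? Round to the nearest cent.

£66283.49

Value at end of year 5: C₁ / (r − g) = £3,400.00 / (0.051 − 0.011) = £85,000.0000
Discount to today: PV = £85,000.0000 / (1 + 0.051)^5 = £85,000.0000 / 1.282371 = £66,283.49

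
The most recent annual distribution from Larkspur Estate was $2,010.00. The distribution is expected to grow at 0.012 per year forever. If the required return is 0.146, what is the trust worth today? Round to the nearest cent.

D₁ = D₀ × (1 + g) = $2,010.00 × 1.012 = $2,034.1200
Growing perpetuity: P = D₁ / (r − g) = $2,034.1200 / (0.146 − 0.012) = $15,180.00

$15180.00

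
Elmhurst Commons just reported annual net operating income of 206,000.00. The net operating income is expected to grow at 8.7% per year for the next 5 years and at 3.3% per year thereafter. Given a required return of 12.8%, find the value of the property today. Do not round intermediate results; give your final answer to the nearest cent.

2784410.68

D_1 = 223922.00000
D_2 = 243403.21400
D_3 = 264579.29362
D_4 = 287597.69216
D_5 = 312618.69138
Terminal value at year 5: TV = D_5×(1+g_2)/(r−g_2) = 322935.10820/0.095 = 3399316.92838
P_0 = D_1/(1+r)^1 + D_2/(1+r)^2 + D_3/(1+r)^3 + D_4/(1+r)^4 + D_5/(1+r)^5 + TV/(1+r)^5
    = 198512.41135 + 191296.97796 + 184343.80766 + 177643.36784 + 171186.47238 + 1861427.64176 = 2784410.67894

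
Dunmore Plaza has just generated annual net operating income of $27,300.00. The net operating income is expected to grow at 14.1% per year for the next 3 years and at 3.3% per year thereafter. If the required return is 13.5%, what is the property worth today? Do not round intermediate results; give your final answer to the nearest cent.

$363656.29

D_1 = 31149.30000
D_2 = 35541.35130
D_3 = 40552.68183
Terminal value at year 3: TV = D_3×(1+g_2)/(r−g_2) = 41890.92033/0.102 = 410695.29739
P_0 = D_1/(1+r)^1 + D_2/(1+r)^2 + D_3/(1+r)^3 + TV/(1+r)^3
    = 27444.31718 + 27589.39727 + 27735.24431 + 280887.32713 = 363656.28589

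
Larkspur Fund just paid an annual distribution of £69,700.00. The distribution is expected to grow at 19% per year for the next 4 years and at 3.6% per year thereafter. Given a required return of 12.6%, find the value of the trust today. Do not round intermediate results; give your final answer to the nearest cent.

£1321618.08

D_1 = 82943.00000
D_2 = 98702.17000
D_3 = 117455.58230
D_4 = 139772.14294
Terminal value at year 4: TV = D_4×(1+g_2)/(r−g_2) = 144803.94008/0.09 = 1608932.66759
P_0 = D_1/(1+r)^1 + D_2/(1+r)^2 + D_3/(1+r)^3 + D_4/(1+r)^4 + TV/(1+r)^4
    = 73661.63410 + 77848.44101 + 82273.21919 + 86949.49453 + 1000885.29254 = 1321618.08137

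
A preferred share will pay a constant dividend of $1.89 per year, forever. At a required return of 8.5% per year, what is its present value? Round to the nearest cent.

$22.24

Level perpetuity: PV = C / r = $1.89 / 0.085 = $22.24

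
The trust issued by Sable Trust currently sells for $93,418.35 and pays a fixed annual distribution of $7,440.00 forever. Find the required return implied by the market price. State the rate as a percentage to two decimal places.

P = C/r ⇒ r = C/P = $7,440.00/$93,418.35 = 0.079642

7.96%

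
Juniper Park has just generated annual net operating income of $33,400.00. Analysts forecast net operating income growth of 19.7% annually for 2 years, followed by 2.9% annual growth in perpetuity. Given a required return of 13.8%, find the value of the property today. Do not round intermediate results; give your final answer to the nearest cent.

$420935.00

D_1 = 39979.80000
D_2 = 47855.82060
Terminal value at year 2: TV = D_2×(1+g_2)/(r−g_2) = 49243.63940/0.109 = 451776.50823
P_0 = D_1/(1+r)^1 + D_2/(1+r)^2 + TV/(1+r)^2
    = 35131.63445 + 36953.04607 + 348850.31569 = 420934.99621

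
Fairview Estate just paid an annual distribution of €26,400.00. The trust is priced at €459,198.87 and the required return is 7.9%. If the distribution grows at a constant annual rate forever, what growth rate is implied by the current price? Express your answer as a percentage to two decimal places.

2.03%

P = D₀(1+g)/(r−g) ⇒ P(r−g) = D₀(1+g) ⇒ g(P+D₀) = P·r − D₀
g = (P·r − D₀)/(P + D₀) = (€459,198.87×0.079 − €26,400.00) / (€459,198.87 + €26,400.00) = 0.020339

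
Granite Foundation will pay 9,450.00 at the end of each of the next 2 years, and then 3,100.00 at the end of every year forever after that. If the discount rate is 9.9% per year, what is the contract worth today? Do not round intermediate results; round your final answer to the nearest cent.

42348.60

PV of 2-year annuity: 9,450.00 × [1 − (1+0.099)^−2] / 0.099 = 16422.86271
Perpetuity value at year 2: 3,100.00 / 0.099 = 31313.13131
PV of perpetuity: 31313.13131 / (1+0.099)^2 = 25925.73720
Total PV = 16422.86271 + 25925.73720 = 42348.59990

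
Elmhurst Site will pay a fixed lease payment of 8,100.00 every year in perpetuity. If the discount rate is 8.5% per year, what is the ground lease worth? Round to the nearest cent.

95294.12

Level perpetuity: PV = C / r = 8,100.00 / 0.085 = 95,294.12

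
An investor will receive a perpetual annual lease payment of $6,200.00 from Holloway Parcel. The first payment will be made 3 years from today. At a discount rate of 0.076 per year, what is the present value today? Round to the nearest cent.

$70461.77

Value at end of year 2: C / r = $6,200.00 / 0.076 = $81,578.9474
Discount to today: PV = $81,578.9474 / (1 + 0.076)^2 = $81,578.9474 / 1.157776 = $70,461.77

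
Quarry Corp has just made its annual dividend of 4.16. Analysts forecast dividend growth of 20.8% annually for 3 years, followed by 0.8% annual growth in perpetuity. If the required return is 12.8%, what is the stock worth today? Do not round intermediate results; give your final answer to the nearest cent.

D_1 = 5.02528
D_2 = 6.07054
D_3 = 7.33321
Terminal value at year 3: TV = D_3×(1+g_2)/(r−g_2) = 7.39188/0.12 = 61.59897
P_0 = D_1/(1+r)^1 + D_2/(1+r)^2 + D_3/(1+r)^3 + TV/(1+r)^3
    = 4.45504 + 4.77100 + 5.10936 + 42.91866 = 57.25405

57.25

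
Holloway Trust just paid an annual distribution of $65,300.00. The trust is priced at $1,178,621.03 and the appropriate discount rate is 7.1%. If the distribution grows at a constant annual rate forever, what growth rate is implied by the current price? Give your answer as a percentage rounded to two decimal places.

1.48%

P = D₀(1+g)/(r−g) ⇒ P(r−g) = D₀(1+g) ⇒ g(P+D₀) = P·r − D₀
g = (P·r − D₀)/(P + D₀) = ($1,178,621.03×0.071 − $65,300.00) / ($1,178,621.03 + $65,300.00) = 0.014778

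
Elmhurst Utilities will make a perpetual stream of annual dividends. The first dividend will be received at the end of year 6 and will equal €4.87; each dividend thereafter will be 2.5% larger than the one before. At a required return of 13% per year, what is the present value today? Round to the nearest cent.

Value at end of year 5: C₁ / (r − g) = €4.87 / (0.13 − 0.025) = €46.3810
Discount to today: PV = €46.3810 / (1 + 0.13)^5 = €46.3810 / 1.842435 = €25.17

€25.17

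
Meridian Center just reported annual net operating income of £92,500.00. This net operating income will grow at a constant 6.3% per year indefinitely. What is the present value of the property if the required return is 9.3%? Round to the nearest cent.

D₁ = D₀ × (1 + g) = £92,500.00 × 1.063 = £98,327.5000
Growing perpetuity: P = D₁ / (r − g) = £98,327.5000 / (0.093 − 0.063) = £3,277,583.33

£3277583.33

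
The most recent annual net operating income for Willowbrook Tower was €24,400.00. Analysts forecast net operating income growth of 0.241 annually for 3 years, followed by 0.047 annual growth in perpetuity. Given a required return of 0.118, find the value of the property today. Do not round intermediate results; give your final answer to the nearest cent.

D_1 = 30280.40000
D_2 = 37577.97640
D_3 = 46634.26871
Terminal value at year 3: TV = D_3×(1+g_2)/(r−g_2) = 48826.07934/0.071 = 687691.25834
P_0 = D_1/(1+r)^1 + D_2/(1+r)^2 + D_3/(1+r)^3 + TV/(1+r)^3
    = 27084.43649 + 30064.20902 + 33371.80984 + 492116.68874 = 582637.14409

€582637.14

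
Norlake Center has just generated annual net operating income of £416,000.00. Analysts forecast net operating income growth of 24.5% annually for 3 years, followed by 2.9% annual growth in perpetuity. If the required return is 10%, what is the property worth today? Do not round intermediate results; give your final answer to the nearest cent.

D_1 = 517920.00000
D_2 = 644810.40000
D_3 = 802788.94800
Terminal value at year 3: TV = D_3×(1+g_2)/(r−g_2) = 826069.82749/0.071 = 11634786.30270
P_0 = D_1/(1+r)^1 + D_2/(1+r)^2 + D_3/(1+r)^3 + TV/(1+r)^3
    = 470836.36364 + 532901.15702 + 603147.21863 + 8741387.15455 = 10348271.89384

£10348271.89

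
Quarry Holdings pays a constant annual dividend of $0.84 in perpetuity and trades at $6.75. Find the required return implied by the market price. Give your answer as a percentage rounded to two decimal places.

12.44%

P = C/r ⇒ r = C/P = $0.84/$6.75 = 0.124444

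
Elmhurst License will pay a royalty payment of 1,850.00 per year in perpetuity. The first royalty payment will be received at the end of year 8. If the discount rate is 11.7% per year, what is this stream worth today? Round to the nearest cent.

Value at end of year 7: C / r = 1,850.00 / 0.117 = 15,811.9658
Discount to today: PV = 15,811.9658 / (1 + 0.117)^7 = 15,811.9658 / 2.169563 = 7,288.09

7288.09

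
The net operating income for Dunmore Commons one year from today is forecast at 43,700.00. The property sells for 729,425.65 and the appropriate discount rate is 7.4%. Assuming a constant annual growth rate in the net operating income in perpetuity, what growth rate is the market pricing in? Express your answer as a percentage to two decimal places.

P = D₁/(r−g) ⇒ g = r − D₁/P = 0.074 − 43,700.00/729,425.65 = 0.014090

1.41%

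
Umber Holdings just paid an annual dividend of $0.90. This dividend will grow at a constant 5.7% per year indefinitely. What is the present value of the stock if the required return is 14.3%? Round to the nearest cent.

D₁ = D₀ × (1 + g) = $0.90 × 1.057 = $0.9513
Growing perpetuity: P = D₁ / (r − g) = $0.9513 / (0.143 − 0.057) = $11.06

$11.06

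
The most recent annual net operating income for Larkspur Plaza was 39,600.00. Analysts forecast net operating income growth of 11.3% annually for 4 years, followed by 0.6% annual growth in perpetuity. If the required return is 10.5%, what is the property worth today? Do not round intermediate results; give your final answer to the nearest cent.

D_1 = 44074.80000
D_2 = 49055.25240
D_3 = 54598.49592
D_4 = 60768.12596
Terminal value at year 4: TV = D_4×(1+g_2)/(r−g_2) = 61132.73472/0.099 = 617502.37087
P_0 = D_1/(1+r)^1 + D_2/(1+r)^2 + D_3/(1+r)^3 + D_4/(1+r)^4 + TV/(1+r)^4
    = 39886.69683 + 40175.46930 + 40466.33242 + 40759.30135 + 414180.37530 = 575468.17521

575468.18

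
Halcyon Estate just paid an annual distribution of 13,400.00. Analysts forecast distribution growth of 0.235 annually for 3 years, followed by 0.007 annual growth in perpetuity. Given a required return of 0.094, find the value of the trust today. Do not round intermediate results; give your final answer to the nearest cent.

D_1 = 16549.00000
D_2 = 20438.01500
D_3 = 25240.94852
Terminal value at year 3: TV = D_3×(1+g_2)/(r−g_2) = 25417.63516/0.087 = 292156.72603
P_0 = D_1/(1+r)^1 + D_2/(1+r)^2 + D_3/(1+r)^3 + TV/(1+r)^3
    = 15127.05667 + 17076.70474 + 19277.63287 + 223133.06092 = 274614.45521

274614.46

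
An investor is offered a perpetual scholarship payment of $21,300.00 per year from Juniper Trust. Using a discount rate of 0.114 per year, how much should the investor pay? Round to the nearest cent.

Level perpetuity: PV = C / r = $21,300.00 / 0.114 = $186,842.11

$186842.11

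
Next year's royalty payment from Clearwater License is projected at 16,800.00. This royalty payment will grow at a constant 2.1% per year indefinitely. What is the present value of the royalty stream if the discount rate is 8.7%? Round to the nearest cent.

254545.45

Growing perpetuity: P = D₁ / (r − g) = 16,800.0000 / (0.087 − 0.021) = 254,545.45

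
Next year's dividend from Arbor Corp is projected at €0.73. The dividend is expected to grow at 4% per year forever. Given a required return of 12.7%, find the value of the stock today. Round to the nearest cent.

€8.39

Growing perpetuity: P = D₁ / (r − g) = €0.7300 / (0.127 − 0.04) = €8.39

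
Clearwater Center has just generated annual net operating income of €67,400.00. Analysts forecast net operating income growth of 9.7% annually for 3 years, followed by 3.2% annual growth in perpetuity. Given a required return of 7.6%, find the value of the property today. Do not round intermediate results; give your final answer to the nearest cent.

D_1 = 73937.80000
D_2 = 81109.76660
D_3 = 88977.41396
Terminal value at year 3: TV = D_3×(1+g_2)/(r−g_2) = 91824.69121/0.044 = 2086924.80016
P_0 = D_1/(1+r)^1 + D_2/(1+r)^2 + D_3/(1+r)^3 + TV/(1+r)^3
    = 68715.42751 + 70056.52786 + 71423.80210 + 1675212.81296 = 1885408.57043

€1885408.57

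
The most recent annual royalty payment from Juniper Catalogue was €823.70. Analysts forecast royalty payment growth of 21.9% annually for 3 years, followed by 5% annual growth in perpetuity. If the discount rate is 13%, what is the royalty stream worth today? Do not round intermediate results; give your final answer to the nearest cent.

D_1 = 1004.09030
D_2 = 1223.98608
D_3 = 1492.03903
Terminal value at year 3: TV = D_3×(1+g_2)/(r−g_2) = 1566.64098/0.08 = 19583.01222
P_0 = D_1/(1+r)^1 + D_2/(1+r)^2 + D_3/(1+r)^3 + TV/(1+r)^3
    = 888.57549 + 958.56064 + 1034.05789 + 13572.00980 = 16453.20381

€16453.20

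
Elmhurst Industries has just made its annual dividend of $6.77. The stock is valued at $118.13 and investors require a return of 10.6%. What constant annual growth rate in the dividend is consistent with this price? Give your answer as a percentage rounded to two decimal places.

P = D₀(1+g)/(r−g) ⇒ P(r−g) = D₀(1+g) ⇒ g(P+D₀) = P·r − D₀
g = (P·r − D₀)/(P + D₀) = ($118.13×0.106 − $6.77) / ($118.13 + $6.77) = 0.046051

4.61%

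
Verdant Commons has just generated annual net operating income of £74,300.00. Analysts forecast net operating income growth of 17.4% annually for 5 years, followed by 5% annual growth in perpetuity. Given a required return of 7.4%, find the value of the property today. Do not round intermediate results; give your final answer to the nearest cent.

D_1 = 87228.20000
D_2 = 102405.90680
D_3 = 120224.53458
D_4 = 141143.60360
D_5 = 165702.59063
Terminal value at year 5: TV = D_5×(1+g_2)/(r−g_2) = 173987.72016/0.024 = 7249488.33994
P_0 = D_1/(1+r)^1 + D_2/(1+r)^2 + D_3/(1+r)^3 + D_4/(1+r)^4 + D_5/(1+r)^5 + TV/(1+r)^5
    = 81218.06331 + 88780.26660 + 97046.58565 + 106082.58059 + 115959.91584 + 5073246.31817 = 5562333.73018

£5562333.73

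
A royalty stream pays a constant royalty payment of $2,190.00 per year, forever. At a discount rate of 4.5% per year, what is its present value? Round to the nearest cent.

$48666.67

Level perpetuity: PV = C / r = $2,190.00 / 0.045 = $48,666.67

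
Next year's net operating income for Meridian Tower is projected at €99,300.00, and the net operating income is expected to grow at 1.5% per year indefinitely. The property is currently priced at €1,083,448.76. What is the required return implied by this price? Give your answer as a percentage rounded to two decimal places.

P = D₁/(r − g) ⇒ r = D₁/P + g = €99,300.0000/€1,083,448.76 + 0.015 = 0.091652 + 0.015 = 0.106652

10.67%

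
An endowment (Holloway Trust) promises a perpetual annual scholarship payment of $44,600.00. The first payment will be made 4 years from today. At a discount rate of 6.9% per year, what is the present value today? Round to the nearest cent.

$529118.14

Value at end of year 3: C / r = $44,600.00 / 0.069 = $646,376.8116
Discount to today: PV = $646,376.8116 / (1 + 0.069)^3 = $646,376.8116 / 1.221612 = $529,118.14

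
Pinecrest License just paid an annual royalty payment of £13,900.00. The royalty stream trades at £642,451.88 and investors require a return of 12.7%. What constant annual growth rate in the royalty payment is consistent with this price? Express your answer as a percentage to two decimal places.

10.31%

P = D₀(1+g)/(r−g) ⇒ P(r−g) = D₀(1+g) ⇒ g(P+D₀) = P·r − D₀
g = (P·r − D₀)/(P + D₀) = (£642,451.88×0.127 − £13,900.00) / (£642,451.88 + £13,900.00) = 0.103133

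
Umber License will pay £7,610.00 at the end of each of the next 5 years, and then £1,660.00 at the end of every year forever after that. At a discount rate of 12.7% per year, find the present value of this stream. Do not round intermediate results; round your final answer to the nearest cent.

£34152.49

PV of 5-year annuity: £7,610.00 × [1 − (1+0.127)^−5] / 0.127 = 26963.22143
Perpetuity value at year 5: £1,660.00 / 0.127 = 13070.86614
PV of perpetuity: 13070.86614 / (1+0.127)^5 = 7189.26988
Total PV = 26963.22143 + 7189.26988 = 34152.49131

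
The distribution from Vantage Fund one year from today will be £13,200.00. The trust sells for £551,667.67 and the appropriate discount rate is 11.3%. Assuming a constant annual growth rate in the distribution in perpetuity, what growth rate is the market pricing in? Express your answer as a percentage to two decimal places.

8.91%

P = D₁/(r−g) ⇒ g = r − D₁/P = 0.113 − £13,200.00/£551,667.67 = 0.089073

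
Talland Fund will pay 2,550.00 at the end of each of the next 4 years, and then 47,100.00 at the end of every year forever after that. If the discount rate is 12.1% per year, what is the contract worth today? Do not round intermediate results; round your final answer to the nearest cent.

PV of 4-year annuity: 2,550.00 × [1 − (1+0.121)^−4] / 0.121 = 7728.95668
Perpetuity value at year 4: 47,100.00 / 0.121 = 389256.19835
PV of perpetuity: 389256.19835 / (1+0.121)^4 = 246497.82207
Total PV = 7728.95668 + 246497.82207 = 254226.77875

254226.78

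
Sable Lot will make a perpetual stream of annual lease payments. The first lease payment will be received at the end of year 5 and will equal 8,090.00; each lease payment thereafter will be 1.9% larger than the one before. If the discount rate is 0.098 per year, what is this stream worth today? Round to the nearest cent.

70455.04

Value at end of year 4: C₁ / (r − g) = 8,090.00 / (0.098 − 0.019) = 102,405.0633
Discount to today: PV = 102,405.0633 / (1 + 0.098)^4 = 102,405.0633 / 1.453481 = 70,455.04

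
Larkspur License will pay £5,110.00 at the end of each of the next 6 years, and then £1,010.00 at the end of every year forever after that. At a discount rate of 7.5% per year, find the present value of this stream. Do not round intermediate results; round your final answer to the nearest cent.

PV of 6-year annuity: £5,110.00 × [1 − (1+0.075)^−6] / 0.075 = 23985.55521
Perpetuity value at year 6: £1,010.00 / 0.075 = 13466.66667
PV of perpetuity: 13466.66667 / (1+0.075)^6 = 8725.88178
Total PV = 23985.55521 + 8725.88178 = 32711.43699

£32711.44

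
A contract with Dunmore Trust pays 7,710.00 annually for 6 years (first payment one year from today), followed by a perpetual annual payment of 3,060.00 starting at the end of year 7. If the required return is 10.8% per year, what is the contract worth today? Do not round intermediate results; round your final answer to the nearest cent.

48119.20

PV of 6-year annuity: 7,710.00 × [1 − (1+0.108)^−6] / 0.108 = 32806.23827
Perpetuity value at year 6: 3,060.00 / 0.108 = 28333.33333
PV of perpetuity: 28333.33333 / (1+0.108)^6 = 15312.95861
Total PV = 32806.23827 + 15312.95861 = 48119.19688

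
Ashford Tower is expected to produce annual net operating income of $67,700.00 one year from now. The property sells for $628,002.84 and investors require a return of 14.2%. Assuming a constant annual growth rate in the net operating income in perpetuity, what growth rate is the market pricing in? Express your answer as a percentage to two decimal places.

3.42%

P = D₁/(r−g) ⇒ g = r − D₁/P = 0.142 − $67,700.00/$628,002.84 = 0.034198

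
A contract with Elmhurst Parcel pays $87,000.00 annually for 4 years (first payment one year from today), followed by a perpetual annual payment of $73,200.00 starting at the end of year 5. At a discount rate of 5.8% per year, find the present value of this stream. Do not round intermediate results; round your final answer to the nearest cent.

PV of 4-year annuity: $87,000.00 × [1 − (1+0.058)^−4] / 0.058 = 302849.94929
Perpetuity value at year 4: $73,200.00 / 0.058 = 1262068.96552
PV of perpetuity: 1262068.96552 / (1+0.058)^4 = 1007257.28404
Total PV = 302849.94929 + 1007257.28404 = 1310107.23334

$1310107.23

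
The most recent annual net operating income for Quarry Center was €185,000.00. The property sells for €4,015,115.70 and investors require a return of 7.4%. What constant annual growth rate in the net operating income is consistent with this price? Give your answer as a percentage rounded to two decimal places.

P = D₀(1+g)/(r−g) ⇒ P(r−g) = D₀(1+g) ⇒ g(P+D₀) = P·r − D₀
g = (P·r − D₀)/(P + D₀) = (€4,015,115.70×0.074 − €185,000.00) / (€4,015,115.70 + €185,000.00) = 0.026694

2.67%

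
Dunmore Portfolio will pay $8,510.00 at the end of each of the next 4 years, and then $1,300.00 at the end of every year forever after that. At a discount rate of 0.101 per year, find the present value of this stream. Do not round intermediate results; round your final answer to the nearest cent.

$35676.63

PV of 4-year annuity: $8,510.00 × [1 − (1+0.101)^−4] / 0.101 = 26917.26443
Perpetuity value at year 4: $1,300.00 / 0.101 = 12871.28713
PV of perpetuity: 12871.28713 / (1+0.101)^4 = 8759.36659
Total PV = 26917.26443 + 8759.36659 = 35676.63102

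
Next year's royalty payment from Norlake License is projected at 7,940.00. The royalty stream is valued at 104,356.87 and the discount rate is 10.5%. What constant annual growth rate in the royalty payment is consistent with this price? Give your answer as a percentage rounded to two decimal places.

2.89%

P = D₁/(r−g) ⇒ g = r − D₁/P = 0.105 − 7,940.00/104,356.87 = 0.028915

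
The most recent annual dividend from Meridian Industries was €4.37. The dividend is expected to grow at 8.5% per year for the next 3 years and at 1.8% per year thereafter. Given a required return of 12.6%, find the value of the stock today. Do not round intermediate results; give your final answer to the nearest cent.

D_1 = 4.74145
D_2 = 5.14447
D_3 = 5.58175
Terminal value at year 3: TV = D_3×(1+g_2)/(r−g_2) = 5.68223/0.108 = 52.61319
P_0 = D_1/(1+r)^1 + D_2/(1+r)^2 + D_3/(1+r)^3 + TV/(1+r)^3
    = 4.21088 + 4.05755 + 3.90981 + 36.85356 = 49.03180

€49.03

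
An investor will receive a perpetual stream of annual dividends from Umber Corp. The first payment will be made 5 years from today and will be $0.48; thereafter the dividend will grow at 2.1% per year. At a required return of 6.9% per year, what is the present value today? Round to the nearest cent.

$7.66

Value at end of year 4: C₁ / (r − g) = $0.48 / (0.069 − 0.021) = $10.0000
Discount to today: PV = $10.0000 / (1 + 0.069)^4 = $10.0000 / 1.305903 = $7.66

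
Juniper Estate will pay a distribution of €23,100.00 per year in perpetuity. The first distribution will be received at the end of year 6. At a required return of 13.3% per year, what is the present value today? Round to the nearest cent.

Value at end of year 5: C / r = €23,100.00 / 0.133 = €173,684.2105
Discount to today: PV = €173,684.2105 / (1 + 0.133)^5 = €173,684.2105 / 1.867022 = €93,027.38

€93027.38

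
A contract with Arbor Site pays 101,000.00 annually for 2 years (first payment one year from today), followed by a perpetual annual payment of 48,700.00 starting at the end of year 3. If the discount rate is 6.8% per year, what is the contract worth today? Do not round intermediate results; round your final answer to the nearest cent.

810998.60

PV of 2-year annuity: 101,000.00 × [1 − (1+0.068)^−2] / 0.068 = 183117.31123
Perpetuity value at year 2: 48,700.00 / 0.068 = 716176.47059
PV of perpetuity: 716176.47059 / (1+0.068)^2 = 627881.29181
Total PV = 183117.31123 + 627881.29181 = 810998.60304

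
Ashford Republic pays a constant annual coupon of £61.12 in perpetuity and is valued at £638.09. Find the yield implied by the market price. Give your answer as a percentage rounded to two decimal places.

P = C/r ⇒ r = C/P = £61.12/£638.09 = 0.095786

9.58%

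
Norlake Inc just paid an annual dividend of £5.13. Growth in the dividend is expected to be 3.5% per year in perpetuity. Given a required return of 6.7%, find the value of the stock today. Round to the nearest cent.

£165.92

D₁ = D₀ × (1 + g) = £5.13 × 1.035 = £5.3096
Growing perpetuity: P = D₁ / (r − g) = £5.3096 / (0.067 − 0.035) = £165.92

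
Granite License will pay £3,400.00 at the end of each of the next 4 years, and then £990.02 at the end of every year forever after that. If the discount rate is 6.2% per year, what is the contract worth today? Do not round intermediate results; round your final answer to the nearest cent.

£24280.80

PV of 4-year annuity: £3,400.00 × [1 − (1+0.062)^−4] / 0.062 = 11727.60408
Perpetuity value at year 4: £990.02 / 0.062 = 15968.06452
PV of perpetuity: 15968.06452 / (1+0.062)^4 = 12553.19316
Total PV = 11727.60408 + 12553.19316 = 24280.79725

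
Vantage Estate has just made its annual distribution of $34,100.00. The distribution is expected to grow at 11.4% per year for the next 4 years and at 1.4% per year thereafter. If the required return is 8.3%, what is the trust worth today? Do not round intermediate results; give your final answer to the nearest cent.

D_1 = 37987.40000
D_2 = 42317.96360
D_3 = 47142.21145
D_4 = 52516.42356
Terminal value at year 4: TV = D_4×(1+g_2)/(r−g_2) = 53251.65349/0.069 = 771763.09399
P_0 = D_1/(1+r)^1 + D_2/(1+r)^2 + D_3/(1+r)^3 + D_4/(1+r)^4 + TV/(1+r)^4
    = 35076.08495 + 36080.10954 + 37112.87353 + 38175.19955 + 561009.45420 = 707453.72176

$707453.72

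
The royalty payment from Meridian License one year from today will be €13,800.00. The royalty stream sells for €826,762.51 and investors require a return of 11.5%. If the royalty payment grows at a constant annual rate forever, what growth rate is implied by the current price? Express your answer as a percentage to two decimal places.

P = D₁/(r−g) ⇒ g = r − D₁/P = 0.115 − €13,800.00/€826,762.51 = 0.098308

9.83%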